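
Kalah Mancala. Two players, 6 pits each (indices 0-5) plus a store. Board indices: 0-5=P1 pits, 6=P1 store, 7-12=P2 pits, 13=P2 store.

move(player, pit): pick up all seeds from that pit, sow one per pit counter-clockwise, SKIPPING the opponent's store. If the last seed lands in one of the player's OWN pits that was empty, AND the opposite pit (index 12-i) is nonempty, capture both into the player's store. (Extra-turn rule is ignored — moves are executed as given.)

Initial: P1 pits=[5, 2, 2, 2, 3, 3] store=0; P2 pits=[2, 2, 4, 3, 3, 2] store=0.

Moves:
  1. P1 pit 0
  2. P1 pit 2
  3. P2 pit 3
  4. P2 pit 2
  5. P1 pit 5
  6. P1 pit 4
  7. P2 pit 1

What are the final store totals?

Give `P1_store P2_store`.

Move 1: P1 pit0 -> P1=[0,3,3,3,4,4](0) P2=[2,2,4,3,3,2](0)
Move 2: P1 pit2 -> P1=[0,3,0,4,5,5](0) P2=[2,2,4,3,3,2](0)
Move 3: P2 pit3 -> P1=[0,3,0,4,5,5](0) P2=[2,2,4,0,4,3](1)
Move 4: P2 pit2 -> P1=[0,3,0,4,5,5](0) P2=[2,2,0,1,5,4](2)
Move 5: P1 pit5 -> P1=[0,3,0,4,5,0](1) P2=[3,3,1,2,5,4](2)
Move 6: P1 pit4 -> P1=[0,3,0,4,0,1](2) P2=[4,4,2,2,5,4](2)
Move 7: P2 pit1 -> P1=[0,3,0,4,0,1](2) P2=[4,0,3,3,6,5](2)

Answer: 2 2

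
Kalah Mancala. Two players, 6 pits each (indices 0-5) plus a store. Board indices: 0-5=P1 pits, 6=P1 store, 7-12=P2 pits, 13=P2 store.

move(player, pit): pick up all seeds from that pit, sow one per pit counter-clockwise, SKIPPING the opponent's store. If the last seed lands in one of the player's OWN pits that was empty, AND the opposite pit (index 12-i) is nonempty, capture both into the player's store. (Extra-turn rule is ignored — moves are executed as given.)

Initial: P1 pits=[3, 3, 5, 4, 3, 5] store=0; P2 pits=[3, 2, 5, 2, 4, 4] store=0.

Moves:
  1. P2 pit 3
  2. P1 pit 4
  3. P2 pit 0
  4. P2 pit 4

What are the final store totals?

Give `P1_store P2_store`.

Answer: 1 1

Derivation:
Move 1: P2 pit3 -> P1=[3,3,5,4,3,5](0) P2=[3,2,5,0,5,5](0)
Move 2: P1 pit4 -> P1=[3,3,5,4,0,6](1) P2=[4,2,5,0,5,5](0)
Move 3: P2 pit0 -> P1=[3,3,5,4,0,6](1) P2=[0,3,6,1,6,5](0)
Move 4: P2 pit4 -> P1=[4,4,6,5,0,6](1) P2=[0,3,6,1,0,6](1)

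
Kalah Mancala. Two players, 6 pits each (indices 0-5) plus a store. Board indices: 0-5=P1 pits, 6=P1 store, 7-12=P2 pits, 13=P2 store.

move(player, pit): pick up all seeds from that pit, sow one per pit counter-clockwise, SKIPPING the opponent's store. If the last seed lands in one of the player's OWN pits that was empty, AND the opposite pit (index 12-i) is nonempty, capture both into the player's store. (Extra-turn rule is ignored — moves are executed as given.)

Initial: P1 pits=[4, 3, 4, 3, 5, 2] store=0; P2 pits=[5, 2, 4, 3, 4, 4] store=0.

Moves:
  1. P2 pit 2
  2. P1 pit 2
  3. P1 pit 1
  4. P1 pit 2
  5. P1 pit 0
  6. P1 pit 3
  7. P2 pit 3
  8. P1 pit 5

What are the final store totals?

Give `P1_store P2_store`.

Move 1: P2 pit2 -> P1=[4,3,4,3,5,2](0) P2=[5,2,0,4,5,5](1)
Move 2: P1 pit2 -> P1=[4,3,0,4,6,3](1) P2=[5,2,0,4,5,5](1)
Move 3: P1 pit1 -> P1=[4,0,1,5,7,3](1) P2=[5,2,0,4,5,5](1)
Move 4: P1 pit2 -> P1=[4,0,0,6,7,3](1) P2=[5,2,0,4,5,5](1)
Move 5: P1 pit0 -> P1=[0,1,1,7,8,3](1) P2=[5,2,0,4,5,5](1)
Move 6: P1 pit3 -> P1=[0,1,1,0,9,4](2) P2=[6,3,1,5,5,5](1)
Move 7: P2 pit3 -> P1=[1,2,1,0,9,4](2) P2=[6,3,1,0,6,6](2)
Move 8: P1 pit5 -> P1=[1,2,1,0,9,0](3) P2=[7,4,2,0,6,6](2)

Answer: 3 2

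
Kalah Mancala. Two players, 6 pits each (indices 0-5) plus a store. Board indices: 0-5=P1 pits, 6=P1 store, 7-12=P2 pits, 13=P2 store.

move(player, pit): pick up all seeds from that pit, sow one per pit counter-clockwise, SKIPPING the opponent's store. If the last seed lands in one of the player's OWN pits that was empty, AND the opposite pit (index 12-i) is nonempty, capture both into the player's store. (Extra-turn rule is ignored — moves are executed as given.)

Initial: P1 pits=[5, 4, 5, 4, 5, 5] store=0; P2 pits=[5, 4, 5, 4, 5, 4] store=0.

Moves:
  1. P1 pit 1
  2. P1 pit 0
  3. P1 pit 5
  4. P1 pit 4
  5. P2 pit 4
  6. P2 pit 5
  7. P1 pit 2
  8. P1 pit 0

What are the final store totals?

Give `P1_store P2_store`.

Answer: 11 2

Derivation:
Move 1: P1 pit1 -> P1=[5,0,6,5,6,6](0) P2=[5,4,5,4,5,4](0)
Move 2: P1 pit0 -> P1=[0,1,7,6,7,7](0) P2=[5,4,5,4,5,4](0)
Move 3: P1 pit5 -> P1=[0,1,7,6,7,0](1) P2=[6,5,6,5,6,5](0)
Move 4: P1 pit4 -> P1=[0,1,7,6,0,1](2) P2=[7,6,7,6,7,5](0)
Move 5: P2 pit4 -> P1=[1,2,8,7,1,1](2) P2=[7,6,7,6,0,6](1)
Move 6: P2 pit5 -> P1=[2,3,9,8,2,1](2) P2=[7,6,7,6,0,0](2)
Move 7: P1 pit2 -> P1=[2,3,0,9,3,2](3) P2=[8,7,8,7,1,0](2)
Move 8: P1 pit0 -> P1=[0,4,0,9,3,2](11) P2=[8,7,8,0,1,0](2)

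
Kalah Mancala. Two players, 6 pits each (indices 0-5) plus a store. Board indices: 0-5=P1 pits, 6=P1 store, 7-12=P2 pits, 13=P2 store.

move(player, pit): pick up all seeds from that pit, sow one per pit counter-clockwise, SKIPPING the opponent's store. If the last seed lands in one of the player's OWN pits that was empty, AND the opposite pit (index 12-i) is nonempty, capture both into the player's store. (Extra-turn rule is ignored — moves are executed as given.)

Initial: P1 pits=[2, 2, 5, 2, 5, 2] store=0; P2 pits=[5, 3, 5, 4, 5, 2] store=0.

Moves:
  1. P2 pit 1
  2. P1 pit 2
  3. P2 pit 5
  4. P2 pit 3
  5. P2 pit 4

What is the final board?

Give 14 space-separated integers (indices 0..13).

Move 1: P2 pit1 -> P1=[2,2,5,2,5,2](0) P2=[5,0,6,5,6,2](0)
Move 2: P1 pit2 -> P1=[2,2,0,3,6,3](1) P2=[6,0,6,5,6,2](0)
Move 3: P2 pit5 -> P1=[3,2,0,3,6,3](1) P2=[6,0,6,5,6,0](1)
Move 4: P2 pit3 -> P1=[4,3,0,3,6,3](1) P2=[6,0,6,0,7,1](2)
Move 5: P2 pit4 -> P1=[5,4,1,4,7,3](1) P2=[6,0,6,0,0,2](3)

Answer: 5 4 1 4 7 3 1 6 0 6 0 0 2 3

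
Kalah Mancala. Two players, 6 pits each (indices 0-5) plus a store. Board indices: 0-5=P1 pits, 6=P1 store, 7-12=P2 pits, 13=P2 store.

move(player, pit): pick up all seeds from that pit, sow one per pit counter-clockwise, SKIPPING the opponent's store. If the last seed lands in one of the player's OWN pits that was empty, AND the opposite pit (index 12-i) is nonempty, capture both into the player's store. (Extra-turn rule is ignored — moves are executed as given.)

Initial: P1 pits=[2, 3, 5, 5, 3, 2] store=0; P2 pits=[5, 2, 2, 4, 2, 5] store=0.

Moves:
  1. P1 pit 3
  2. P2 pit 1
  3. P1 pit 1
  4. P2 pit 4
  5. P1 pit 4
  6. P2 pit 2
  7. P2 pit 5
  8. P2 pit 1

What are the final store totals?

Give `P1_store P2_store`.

Answer: 2 6

Derivation:
Move 1: P1 pit3 -> P1=[2,3,5,0,4,3](1) P2=[6,3,2,4,2,5](0)
Move 2: P2 pit1 -> P1=[2,3,5,0,4,3](1) P2=[6,0,3,5,3,5](0)
Move 3: P1 pit1 -> P1=[2,0,6,1,5,3](1) P2=[6,0,3,5,3,5](0)
Move 4: P2 pit4 -> P1=[3,0,6,1,5,3](1) P2=[6,0,3,5,0,6](1)
Move 5: P1 pit4 -> P1=[3,0,6,1,0,4](2) P2=[7,1,4,5,0,6](1)
Move 6: P2 pit2 -> P1=[3,0,6,1,0,4](2) P2=[7,1,0,6,1,7](2)
Move 7: P2 pit5 -> P1=[4,1,7,2,1,5](2) P2=[7,1,0,6,1,0](3)
Move 8: P2 pit1 -> P1=[4,1,7,0,1,5](2) P2=[7,0,0,6,1,0](6)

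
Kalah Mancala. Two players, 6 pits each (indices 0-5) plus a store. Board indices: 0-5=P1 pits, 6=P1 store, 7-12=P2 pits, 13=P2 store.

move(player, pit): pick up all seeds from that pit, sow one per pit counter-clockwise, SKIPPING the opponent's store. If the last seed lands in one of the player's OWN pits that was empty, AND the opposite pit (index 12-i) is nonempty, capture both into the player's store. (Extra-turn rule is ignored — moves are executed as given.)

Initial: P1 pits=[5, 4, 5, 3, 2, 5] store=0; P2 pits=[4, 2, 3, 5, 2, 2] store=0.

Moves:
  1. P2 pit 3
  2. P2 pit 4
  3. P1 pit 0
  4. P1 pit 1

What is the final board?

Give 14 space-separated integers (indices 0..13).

Move 1: P2 pit3 -> P1=[6,5,5,3,2,5](0) P2=[4,2,3,0,3,3](1)
Move 2: P2 pit4 -> P1=[7,5,5,3,2,5](0) P2=[4,2,3,0,0,4](2)
Move 3: P1 pit0 -> P1=[0,6,6,4,3,6](1) P2=[5,2,3,0,0,4](2)
Move 4: P1 pit1 -> P1=[0,0,7,5,4,7](2) P2=[6,2,3,0,0,4](2)

Answer: 0 0 7 5 4 7 2 6 2 3 0 0 4 2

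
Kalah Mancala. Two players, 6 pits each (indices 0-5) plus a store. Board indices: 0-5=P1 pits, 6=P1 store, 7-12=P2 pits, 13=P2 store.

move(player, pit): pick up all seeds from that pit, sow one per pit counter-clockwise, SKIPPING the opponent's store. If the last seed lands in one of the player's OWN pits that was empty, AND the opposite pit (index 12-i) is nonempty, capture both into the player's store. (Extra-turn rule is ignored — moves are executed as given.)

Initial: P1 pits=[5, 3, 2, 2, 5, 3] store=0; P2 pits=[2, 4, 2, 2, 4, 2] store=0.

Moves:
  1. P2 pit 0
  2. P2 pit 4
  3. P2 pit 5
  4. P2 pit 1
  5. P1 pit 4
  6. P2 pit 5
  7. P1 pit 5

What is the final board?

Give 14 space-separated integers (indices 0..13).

Answer: 7 5 2 2 0 0 2 2 2 6 3 1 0 4

Derivation:
Move 1: P2 pit0 -> P1=[5,3,2,2,5,3](0) P2=[0,5,3,2,4,2](0)
Move 2: P2 pit4 -> P1=[6,4,2,2,5,3](0) P2=[0,5,3,2,0,3](1)
Move 3: P2 pit5 -> P1=[7,5,2,2,5,3](0) P2=[0,5,3,2,0,0](2)
Move 4: P2 pit1 -> P1=[7,5,2,2,5,3](0) P2=[0,0,4,3,1,1](3)
Move 5: P1 pit4 -> P1=[7,5,2,2,0,4](1) P2=[1,1,5,3,1,1](3)
Move 6: P2 pit5 -> P1=[7,5,2,2,0,4](1) P2=[1,1,5,3,1,0](4)
Move 7: P1 pit5 -> P1=[7,5,2,2,0,0](2) P2=[2,2,6,3,1,0](4)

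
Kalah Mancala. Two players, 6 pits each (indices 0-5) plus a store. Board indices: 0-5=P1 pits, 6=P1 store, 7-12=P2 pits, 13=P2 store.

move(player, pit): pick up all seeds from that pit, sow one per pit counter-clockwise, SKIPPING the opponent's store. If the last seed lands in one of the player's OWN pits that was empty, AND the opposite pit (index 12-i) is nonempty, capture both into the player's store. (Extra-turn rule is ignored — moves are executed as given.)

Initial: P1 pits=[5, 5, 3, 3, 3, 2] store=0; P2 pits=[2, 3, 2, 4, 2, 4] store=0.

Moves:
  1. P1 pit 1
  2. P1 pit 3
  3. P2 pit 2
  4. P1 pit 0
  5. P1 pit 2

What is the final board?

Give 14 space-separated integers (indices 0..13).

Move 1: P1 pit1 -> P1=[5,0,4,4,4,3](1) P2=[2,3,2,4,2,4](0)
Move 2: P1 pit3 -> P1=[5,0,4,0,5,4](2) P2=[3,3,2,4,2,4](0)
Move 3: P2 pit2 -> P1=[5,0,4,0,5,4](2) P2=[3,3,0,5,3,4](0)
Move 4: P1 pit0 -> P1=[0,1,5,1,6,5](2) P2=[3,3,0,5,3,4](0)
Move 5: P1 pit2 -> P1=[0,1,0,2,7,6](3) P2=[4,3,0,5,3,4](0)

Answer: 0 1 0 2 7 6 3 4 3 0 5 3 4 0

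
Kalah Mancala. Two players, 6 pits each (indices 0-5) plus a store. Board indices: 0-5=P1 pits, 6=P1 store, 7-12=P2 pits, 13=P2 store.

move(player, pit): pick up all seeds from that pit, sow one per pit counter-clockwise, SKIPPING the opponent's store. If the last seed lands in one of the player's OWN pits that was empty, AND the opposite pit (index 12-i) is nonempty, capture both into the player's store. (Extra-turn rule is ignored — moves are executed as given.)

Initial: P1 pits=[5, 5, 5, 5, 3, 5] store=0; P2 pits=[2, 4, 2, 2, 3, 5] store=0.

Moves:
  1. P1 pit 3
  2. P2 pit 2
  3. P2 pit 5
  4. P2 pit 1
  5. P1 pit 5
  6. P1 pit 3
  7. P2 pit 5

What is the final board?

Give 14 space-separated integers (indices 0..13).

Move 1: P1 pit3 -> P1=[5,5,5,0,4,6](1) P2=[3,5,2,2,3,5](0)
Move 2: P2 pit2 -> P1=[5,5,5,0,4,6](1) P2=[3,5,0,3,4,5](0)
Move 3: P2 pit5 -> P1=[6,6,6,1,4,6](1) P2=[3,5,0,3,4,0](1)
Move 4: P2 pit1 -> P1=[6,6,6,1,4,6](1) P2=[3,0,1,4,5,1](2)
Move 5: P1 pit5 -> P1=[6,6,6,1,4,0](2) P2=[4,1,2,5,6,1](2)
Move 6: P1 pit3 -> P1=[6,6,6,0,5,0](2) P2=[4,1,2,5,6,1](2)
Move 7: P2 pit5 -> P1=[6,6,6,0,5,0](2) P2=[4,1,2,5,6,0](3)

Answer: 6 6 6 0 5 0 2 4 1 2 5 6 0 3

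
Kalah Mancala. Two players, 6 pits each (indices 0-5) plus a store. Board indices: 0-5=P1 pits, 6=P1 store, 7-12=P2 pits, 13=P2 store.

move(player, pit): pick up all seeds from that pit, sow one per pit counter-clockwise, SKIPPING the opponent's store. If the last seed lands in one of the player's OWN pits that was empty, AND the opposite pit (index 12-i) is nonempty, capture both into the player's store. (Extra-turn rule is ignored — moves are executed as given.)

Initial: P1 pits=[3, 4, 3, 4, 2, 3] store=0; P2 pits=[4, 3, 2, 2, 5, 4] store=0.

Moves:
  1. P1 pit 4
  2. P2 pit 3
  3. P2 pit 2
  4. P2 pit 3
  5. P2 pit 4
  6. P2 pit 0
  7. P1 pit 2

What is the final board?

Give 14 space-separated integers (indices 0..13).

Answer: 4 0 0 6 2 6 2 0 4 1 1 0 6 7

Derivation:
Move 1: P1 pit4 -> P1=[3,4,3,4,0,4](1) P2=[4,3,2,2,5,4](0)
Move 2: P2 pit3 -> P1=[3,4,3,4,0,4](1) P2=[4,3,2,0,6,5](0)
Move 3: P2 pit2 -> P1=[3,4,3,4,0,4](1) P2=[4,3,0,1,7,5](0)
Move 4: P2 pit3 -> P1=[3,4,3,4,0,4](1) P2=[4,3,0,0,8,5](0)
Move 5: P2 pit4 -> P1=[4,5,4,5,1,5](1) P2=[4,3,0,0,0,6](1)
Move 6: P2 pit0 -> P1=[4,0,4,5,1,5](1) P2=[0,4,1,1,0,6](7)
Move 7: P1 pit2 -> P1=[4,0,0,6,2,6](2) P2=[0,4,1,1,0,6](7)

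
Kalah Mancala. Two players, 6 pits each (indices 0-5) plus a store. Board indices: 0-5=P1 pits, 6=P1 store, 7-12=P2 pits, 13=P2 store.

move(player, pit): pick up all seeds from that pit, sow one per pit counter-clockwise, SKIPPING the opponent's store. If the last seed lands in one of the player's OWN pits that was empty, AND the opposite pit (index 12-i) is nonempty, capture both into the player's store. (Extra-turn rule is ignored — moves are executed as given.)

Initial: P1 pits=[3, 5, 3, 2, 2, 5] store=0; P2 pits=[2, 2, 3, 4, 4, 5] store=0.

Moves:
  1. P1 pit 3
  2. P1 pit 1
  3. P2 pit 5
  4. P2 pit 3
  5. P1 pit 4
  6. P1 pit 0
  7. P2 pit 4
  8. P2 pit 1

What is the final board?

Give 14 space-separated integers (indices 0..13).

Move 1: P1 pit3 -> P1=[3,5,3,0,3,6](0) P2=[2,2,3,4,4,5](0)
Move 2: P1 pit1 -> P1=[3,0,4,1,4,7](1) P2=[2,2,3,4,4,5](0)
Move 3: P2 pit5 -> P1=[4,1,5,2,4,7](1) P2=[2,2,3,4,4,0](1)
Move 4: P2 pit3 -> P1=[5,1,5,2,4,7](1) P2=[2,2,3,0,5,1](2)
Move 5: P1 pit4 -> P1=[5,1,5,2,0,8](2) P2=[3,3,3,0,5,1](2)
Move 6: P1 pit0 -> P1=[0,2,6,3,1,9](2) P2=[3,3,3,0,5,1](2)
Move 7: P2 pit4 -> P1=[1,3,7,3,1,9](2) P2=[3,3,3,0,0,2](3)
Move 8: P2 pit1 -> P1=[1,0,7,3,1,9](2) P2=[3,0,4,1,0,2](7)

Answer: 1 0 7 3 1 9 2 3 0 4 1 0 2 7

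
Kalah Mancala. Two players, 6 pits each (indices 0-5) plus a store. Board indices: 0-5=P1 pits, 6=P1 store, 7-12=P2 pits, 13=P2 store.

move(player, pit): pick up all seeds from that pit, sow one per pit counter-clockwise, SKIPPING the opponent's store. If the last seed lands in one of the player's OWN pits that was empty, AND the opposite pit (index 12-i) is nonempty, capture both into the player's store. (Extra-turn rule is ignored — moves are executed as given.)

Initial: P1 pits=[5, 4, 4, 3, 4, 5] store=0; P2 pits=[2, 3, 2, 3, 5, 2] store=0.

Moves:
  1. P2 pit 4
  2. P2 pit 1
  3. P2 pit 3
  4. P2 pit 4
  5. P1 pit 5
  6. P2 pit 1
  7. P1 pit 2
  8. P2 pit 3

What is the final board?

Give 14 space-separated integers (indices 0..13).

Answer: 7 0 0 4 5 1 2 4 0 5 0 1 5 8

Derivation:
Move 1: P2 pit4 -> P1=[6,5,5,3,4,5](0) P2=[2,3,2,3,0,3](1)
Move 2: P2 pit1 -> P1=[6,0,5,3,4,5](0) P2=[2,0,3,4,0,3](7)
Move 3: P2 pit3 -> P1=[7,0,5,3,4,5](0) P2=[2,0,3,0,1,4](8)
Move 4: P2 pit4 -> P1=[7,0,5,3,4,5](0) P2=[2,0,3,0,0,5](8)
Move 5: P1 pit5 -> P1=[7,0,5,3,4,0](1) P2=[3,1,4,1,0,5](8)
Move 6: P2 pit1 -> P1=[7,0,5,3,4,0](1) P2=[3,0,5,1,0,5](8)
Move 7: P1 pit2 -> P1=[7,0,0,4,5,1](2) P2=[4,0,5,1,0,5](8)
Move 8: P2 pit3 -> P1=[7,0,0,4,5,1](2) P2=[4,0,5,0,1,5](8)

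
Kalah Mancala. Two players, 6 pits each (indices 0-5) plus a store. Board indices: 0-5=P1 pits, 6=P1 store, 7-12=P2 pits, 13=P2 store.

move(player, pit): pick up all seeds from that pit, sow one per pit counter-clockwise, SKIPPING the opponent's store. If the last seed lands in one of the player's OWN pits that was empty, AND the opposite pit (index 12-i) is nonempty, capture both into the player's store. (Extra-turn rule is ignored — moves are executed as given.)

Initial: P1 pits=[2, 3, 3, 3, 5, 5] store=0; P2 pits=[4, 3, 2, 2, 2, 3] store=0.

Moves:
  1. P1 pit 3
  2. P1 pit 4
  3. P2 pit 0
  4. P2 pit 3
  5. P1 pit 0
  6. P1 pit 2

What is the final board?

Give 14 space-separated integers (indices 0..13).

Move 1: P1 pit3 -> P1=[2,3,3,0,6,6](1) P2=[4,3,2,2,2,3](0)
Move 2: P1 pit4 -> P1=[2,3,3,0,0,7](2) P2=[5,4,3,3,2,3](0)
Move 3: P2 pit0 -> P1=[2,3,3,0,0,7](2) P2=[0,5,4,4,3,4](0)
Move 4: P2 pit3 -> P1=[3,3,3,0,0,7](2) P2=[0,5,4,0,4,5](1)
Move 5: P1 pit0 -> P1=[0,4,4,0,0,7](7) P2=[0,5,0,0,4,5](1)
Move 6: P1 pit2 -> P1=[0,4,0,1,1,8](8) P2=[0,5,0,0,4,5](1)

Answer: 0 4 0 1 1 8 8 0 5 0 0 4 5 1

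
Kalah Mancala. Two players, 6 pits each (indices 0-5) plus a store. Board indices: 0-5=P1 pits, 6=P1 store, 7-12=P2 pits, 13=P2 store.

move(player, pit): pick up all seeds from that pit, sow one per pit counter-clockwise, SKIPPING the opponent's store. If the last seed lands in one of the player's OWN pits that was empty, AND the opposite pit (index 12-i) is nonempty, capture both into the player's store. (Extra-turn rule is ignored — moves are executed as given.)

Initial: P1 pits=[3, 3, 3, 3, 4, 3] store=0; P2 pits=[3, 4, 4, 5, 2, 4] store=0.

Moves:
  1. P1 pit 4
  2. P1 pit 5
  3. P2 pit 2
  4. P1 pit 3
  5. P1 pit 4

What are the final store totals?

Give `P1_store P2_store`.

Answer: 3 1

Derivation:
Move 1: P1 pit4 -> P1=[3,3,3,3,0,4](1) P2=[4,5,4,5,2,4](0)
Move 2: P1 pit5 -> P1=[3,3,3,3,0,0](2) P2=[5,6,5,5,2,4](0)
Move 3: P2 pit2 -> P1=[4,3,3,3,0,0](2) P2=[5,6,0,6,3,5](1)
Move 4: P1 pit3 -> P1=[4,3,3,0,1,1](3) P2=[5,6,0,6,3,5](1)
Move 5: P1 pit4 -> P1=[4,3,3,0,0,2](3) P2=[5,6,0,6,3,5](1)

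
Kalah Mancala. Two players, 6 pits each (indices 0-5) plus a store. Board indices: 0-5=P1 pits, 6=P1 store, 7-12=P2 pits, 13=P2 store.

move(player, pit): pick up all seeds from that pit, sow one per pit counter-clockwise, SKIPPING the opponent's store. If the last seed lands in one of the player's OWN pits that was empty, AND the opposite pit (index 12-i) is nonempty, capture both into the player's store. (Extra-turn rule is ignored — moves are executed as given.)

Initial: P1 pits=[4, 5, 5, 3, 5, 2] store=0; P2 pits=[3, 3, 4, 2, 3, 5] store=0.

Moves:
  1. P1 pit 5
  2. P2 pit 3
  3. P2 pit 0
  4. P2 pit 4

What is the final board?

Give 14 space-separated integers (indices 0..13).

Move 1: P1 pit5 -> P1=[4,5,5,3,5,0](1) P2=[4,3,4,2,3,5](0)
Move 2: P2 pit3 -> P1=[4,5,5,3,5,0](1) P2=[4,3,4,0,4,6](0)
Move 3: P2 pit0 -> P1=[4,5,5,3,5,0](1) P2=[0,4,5,1,5,6](0)
Move 4: P2 pit4 -> P1=[5,6,6,3,5,0](1) P2=[0,4,5,1,0,7](1)

Answer: 5 6 6 3 5 0 1 0 4 5 1 0 7 1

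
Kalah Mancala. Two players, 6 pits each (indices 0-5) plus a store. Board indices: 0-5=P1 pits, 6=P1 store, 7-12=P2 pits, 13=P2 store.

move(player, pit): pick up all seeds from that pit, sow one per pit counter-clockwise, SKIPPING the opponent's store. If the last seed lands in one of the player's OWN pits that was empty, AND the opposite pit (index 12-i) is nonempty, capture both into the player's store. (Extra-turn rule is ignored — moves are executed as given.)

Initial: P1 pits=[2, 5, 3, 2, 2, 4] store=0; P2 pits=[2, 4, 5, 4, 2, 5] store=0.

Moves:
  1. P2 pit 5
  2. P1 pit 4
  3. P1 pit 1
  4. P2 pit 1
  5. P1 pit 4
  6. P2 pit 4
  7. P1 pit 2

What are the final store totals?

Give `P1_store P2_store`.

Answer: 3 6

Derivation:
Move 1: P2 pit5 -> P1=[3,6,4,3,2,4](0) P2=[2,4,5,4,2,0](1)
Move 2: P1 pit4 -> P1=[3,6,4,3,0,5](1) P2=[2,4,5,4,2,0](1)
Move 3: P1 pit1 -> P1=[3,0,5,4,1,6](2) P2=[3,4,5,4,2,0](1)
Move 4: P2 pit1 -> P1=[0,0,5,4,1,6](2) P2=[3,0,6,5,3,0](5)
Move 5: P1 pit4 -> P1=[0,0,5,4,0,7](2) P2=[3,0,6,5,3,0](5)
Move 6: P2 pit4 -> P1=[1,0,5,4,0,7](2) P2=[3,0,6,5,0,1](6)
Move 7: P1 pit2 -> P1=[1,0,0,5,1,8](3) P2=[4,0,6,5,0,1](6)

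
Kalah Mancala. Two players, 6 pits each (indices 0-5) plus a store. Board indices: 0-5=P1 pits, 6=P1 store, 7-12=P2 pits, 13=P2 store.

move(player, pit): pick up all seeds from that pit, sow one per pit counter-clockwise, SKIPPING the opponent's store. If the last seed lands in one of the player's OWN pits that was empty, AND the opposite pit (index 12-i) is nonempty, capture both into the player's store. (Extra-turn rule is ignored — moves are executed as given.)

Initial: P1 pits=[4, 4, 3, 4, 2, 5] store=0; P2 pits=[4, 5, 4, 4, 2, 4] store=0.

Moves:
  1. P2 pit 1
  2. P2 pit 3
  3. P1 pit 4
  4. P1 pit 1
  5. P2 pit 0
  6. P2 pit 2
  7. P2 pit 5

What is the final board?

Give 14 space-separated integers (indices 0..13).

Move 1: P2 pit1 -> P1=[4,4,3,4,2,5](0) P2=[4,0,5,5,3,5](1)
Move 2: P2 pit3 -> P1=[5,5,3,4,2,5](0) P2=[4,0,5,0,4,6](2)
Move 3: P1 pit4 -> P1=[5,5,3,4,0,6](1) P2=[4,0,5,0,4,6](2)
Move 4: P1 pit1 -> P1=[5,0,4,5,1,7](2) P2=[4,0,5,0,4,6](2)
Move 5: P2 pit0 -> P1=[5,0,4,5,1,7](2) P2=[0,1,6,1,5,6](2)
Move 6: P2 pit2 -> P1=[6,1,4,5,1,7](2) P2=[0,1,0,2,6,7](3)
Move 7: P2 pit5 -> P1=[7,2,5,6,2,8](2) P2=[0,1,0,2,6,0](4)

Answer: 7 2 5 6 2 8 2 0 1 0 2 6 0 4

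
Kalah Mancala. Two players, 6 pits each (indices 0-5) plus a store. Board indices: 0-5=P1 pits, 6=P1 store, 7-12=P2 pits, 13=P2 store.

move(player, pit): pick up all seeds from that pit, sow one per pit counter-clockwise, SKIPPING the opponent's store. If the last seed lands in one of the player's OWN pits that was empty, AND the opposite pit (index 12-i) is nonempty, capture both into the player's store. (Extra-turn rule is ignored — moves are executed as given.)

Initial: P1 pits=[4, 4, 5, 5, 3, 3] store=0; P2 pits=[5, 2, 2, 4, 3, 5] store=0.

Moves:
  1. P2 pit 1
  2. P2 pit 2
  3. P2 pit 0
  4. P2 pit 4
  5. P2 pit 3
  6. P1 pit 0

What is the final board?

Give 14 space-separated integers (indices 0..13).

Move 1: P2 pit1 -> P1=[4,4,5,5,3,3](0) P2=[5,0,3,5,3,5](0)
Move 2: P2 pit2 -> P1=[4,4,5,5,3,3](0) P2=[5,0,0,6,4,6](0)
Move 3: P2 pit0 -> P1=[4,4,5,5,3,3](0) P2=[0,1,1,7,5,7](0)
Move 4: P2 pit4 -> P1=[5,5,6,5,3,3](0) P2=[0,1,1,7,0,8](1)
Move 5: P2 pit3 -> P1=[6,6,7,6,3,3](0) P2=[0,1,1,0,1,9](2)
Move 6: P1 pit0 -> P1=[0,7,8,7,4,4](1) P2=[0,1,1,0,1,9](2)

Answer: 0 7 8 7 4 4 1 0 1 1 0 1 9 2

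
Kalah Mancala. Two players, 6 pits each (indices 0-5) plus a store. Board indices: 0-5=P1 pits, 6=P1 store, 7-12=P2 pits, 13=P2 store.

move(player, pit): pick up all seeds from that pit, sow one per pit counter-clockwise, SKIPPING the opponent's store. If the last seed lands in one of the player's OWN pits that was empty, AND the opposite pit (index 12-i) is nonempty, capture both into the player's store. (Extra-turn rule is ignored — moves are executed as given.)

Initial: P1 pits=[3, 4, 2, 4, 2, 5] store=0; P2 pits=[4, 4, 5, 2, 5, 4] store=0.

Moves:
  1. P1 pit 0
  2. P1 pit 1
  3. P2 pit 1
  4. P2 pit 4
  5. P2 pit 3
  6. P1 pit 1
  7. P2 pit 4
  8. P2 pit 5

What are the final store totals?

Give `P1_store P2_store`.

Move 1: P1 pit0 -> P1=[0,5,3,5,2,5](0) P2=[4,4,5,2,5,4](0)
Move 2: P1 pit1 -> P1=[0,0,4,6,3,6](1) P2=[4,4,5,2,5,4](0)
Move 3: P2 pit1 -> P1=[0,0,4,6,3,6](1) P2=[4,0,6,3,6,5](0)
Move 4: P2 pit4 -> P1=[1,1,5,7,3,6](1) P2=[4,0,6,3,0,6](1)
Move 5: P2 pit3 -> P1=[1,1,5,7,3,6](1) P2=[4,0,6,0,1,7](2)
Move 6: P1 pit1 -> P1=[1,0,6,7,3,6](1) P2=[4,0,6,0,1,7](2)
Move 7: P2 pit4 -> P1=[1,0,6,7,3,6](1) P2=[4,0,6,0,0,8](2)
Move 8: P2 pit5 -> P1=[2,1,7,8,4,7](1) P2=[5,0,6,0,0,0](3)

Answer: 1 3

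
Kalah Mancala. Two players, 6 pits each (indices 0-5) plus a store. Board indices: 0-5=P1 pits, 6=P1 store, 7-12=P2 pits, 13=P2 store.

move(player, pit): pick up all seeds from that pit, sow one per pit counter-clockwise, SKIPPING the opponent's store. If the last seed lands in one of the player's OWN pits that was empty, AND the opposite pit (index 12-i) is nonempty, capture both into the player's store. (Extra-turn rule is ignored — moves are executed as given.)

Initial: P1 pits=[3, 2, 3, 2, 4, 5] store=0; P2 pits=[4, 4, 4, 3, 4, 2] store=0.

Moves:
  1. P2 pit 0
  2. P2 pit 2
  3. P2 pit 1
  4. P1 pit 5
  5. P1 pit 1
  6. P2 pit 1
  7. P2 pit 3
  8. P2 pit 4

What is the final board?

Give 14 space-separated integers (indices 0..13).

Move 1: P2 pit0 -> P1=[3,2,3,2,4,5](0) P2=[0,5,5,4,5,2](0)
Move 2: P2 pit2 -> P1=[4,2,3,2,4,5](0) P2=[0,5,0,5,6,3](1)
Move 3: P2 pit1 -> P1=[4,2,3,2,4,5](0) P2=[0,0,1,6,7,4](2)
Move 4: P1 pit5 -> P1=[4,2,3,2,4,0](1) P2=[1,1,2,7,7,4](2)
Move 5: P1 pit1 -> P1=[4,0,4,3,4,0](1) P2=[1,1,2,7,7,4](2)
Move 6: P2 pit1 -> P1=[4,0,4,3,4,0](1) P2=[1,0,3,7,7,4](2)
Move 7: P2 pit3 -> P1=[5,1,5,4,4,0](1) P2=[1,0,3,0,8,5](3)
Move 8: P2 pit4 -> P1=[6,2,6,5,5,1](1) P2=[1,0,3,0,0,6](4)

Answer: 6 2 6 5 5 1 1 1 0 3 0 0 6 4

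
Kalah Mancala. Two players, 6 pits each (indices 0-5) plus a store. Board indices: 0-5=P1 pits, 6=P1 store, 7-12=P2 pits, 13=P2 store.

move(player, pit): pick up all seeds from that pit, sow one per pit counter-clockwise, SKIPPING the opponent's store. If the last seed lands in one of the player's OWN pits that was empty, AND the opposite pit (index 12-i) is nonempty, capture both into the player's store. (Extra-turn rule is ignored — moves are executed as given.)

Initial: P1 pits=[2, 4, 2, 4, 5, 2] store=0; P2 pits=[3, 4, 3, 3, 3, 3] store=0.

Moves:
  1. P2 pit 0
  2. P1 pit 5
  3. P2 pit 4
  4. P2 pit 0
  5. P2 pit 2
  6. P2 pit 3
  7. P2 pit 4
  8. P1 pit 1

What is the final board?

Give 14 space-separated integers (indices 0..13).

Move 1: P2 pit0 -> P1=[2,4,2,4,5,2](0) P2=[0,5,4,4,3,3](0)
Move 2: P1 pit5 -> P1=[2,4,2,4,5,0](1) P2=[1,5,4,4,3,3](0)
Move 3: P2 pit4 -> P1=[3,4,2,4,5,0](1) P2=[1,5,4,4,0,4](1)
Move 4: P2 pit0 -> P1=[3,4,2,4,5,0](1) P2=[0,6,4,4,0,4](1)
Move 5: P2 pit2 -> P1=[3,4,2,4,5,0](1) P2=[0,6,0,5,1,5](2)
Move 6: P2 pit3 -> P1=[4,5,2,4,5,0](1) P2=[0,6,0,0,2,6](3)
Move 7: P2 pit4 -> P1=[4,5,2,4,5,0](1) P2=[0,6,0,0,0,7](4)
Move 8: P1 pit1 -> P1=[4,0,3,5,6,1](2) P2=[0,6,0,0,0,7](4)

Answer: 4 0 3 5 6 1 2 0 6 0 0 0 7 4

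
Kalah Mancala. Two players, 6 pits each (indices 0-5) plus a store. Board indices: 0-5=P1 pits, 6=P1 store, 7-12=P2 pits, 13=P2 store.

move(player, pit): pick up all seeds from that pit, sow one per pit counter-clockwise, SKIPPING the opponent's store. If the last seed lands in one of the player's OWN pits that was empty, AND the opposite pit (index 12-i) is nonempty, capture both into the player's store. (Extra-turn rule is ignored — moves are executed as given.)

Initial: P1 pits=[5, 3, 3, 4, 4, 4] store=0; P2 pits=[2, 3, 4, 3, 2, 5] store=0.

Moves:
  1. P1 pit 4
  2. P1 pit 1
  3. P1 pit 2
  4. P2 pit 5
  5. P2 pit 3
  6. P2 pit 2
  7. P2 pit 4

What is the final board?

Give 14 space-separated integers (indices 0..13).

Answer: 7 2 1 7 1 6 7 3 0 0 1 0 3 4

Derivation:
Move 1: P1 pit4 -> P1=[5,3,3,4,0,5](1) P2=[3,4,4,3,2,5](0)
Move 2: P1 pit1 -> P1=[5,0,4,5,0,5](6) P2=[3,0,4,3,2,5](0)
Move 3: P1 pit2 -> P1=[5,0,0,6,1,6](7) P2=[3,0,4,3,2,5](0)
Move 4: P2 pit5 -> P1=[6,1,1,7,1,6](7) P2=[3,0,4,3,2,0](1)
Move 5: P2 pit3 -> P1=[6,1,1,7,1,6](7) P2=[3,0,4,0,3,1](2)
Move 6: P2 pit2 -> P1=[6,1,1,7,1,6](7) P2=[3,0,0,1,4,2](3)
Move 7: P2 pit4 -> P1=[7,2,1,7,1,6](7) P2=[3,0,0,1,0,3](4)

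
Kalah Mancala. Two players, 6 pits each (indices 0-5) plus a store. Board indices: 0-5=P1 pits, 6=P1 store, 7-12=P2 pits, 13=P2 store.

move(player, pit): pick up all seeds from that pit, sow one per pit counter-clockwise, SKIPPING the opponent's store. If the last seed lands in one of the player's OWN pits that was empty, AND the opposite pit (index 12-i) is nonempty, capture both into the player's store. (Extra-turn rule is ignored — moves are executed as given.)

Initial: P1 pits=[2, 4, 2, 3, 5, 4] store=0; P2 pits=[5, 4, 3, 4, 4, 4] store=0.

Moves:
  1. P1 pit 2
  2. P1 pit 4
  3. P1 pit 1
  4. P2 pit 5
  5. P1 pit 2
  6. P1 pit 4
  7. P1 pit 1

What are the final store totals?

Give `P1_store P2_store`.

Answer: 8 1

Derivation:
Move 1: P1 pit2 -> P1=[2,4,0,4,6,4](0) P2=[5,4,3,4,4,4](0)
Move 2: P1 pit4 -> P1=[2,4,0,4,0,5](1) P2=[6,5,4,5,4,4](0)
Move 3: P1 pit1 -> P1=[2,0,1,5,1,6](1) P2=[6,5,4,5,4,4](0)
Move 4: P2 pit5 -> P1=[3,1,2,5,1,6](1) P2=[6,5,4,5,4,0](1)
Move 5: P1 pit2 -> P1=[3,1,0,6,2,6](1) P2=[6,5,4,5,4,0](1)
Move 6: P1 pit4 -> P1=[3,1,0,6,0,7](2) P2=[6,5,4,5,4,0](1)
Move 7: P1 pit1 -> P1=[3,0,0,6,0,7](8) P2=[6,5,4,0,4,0](1)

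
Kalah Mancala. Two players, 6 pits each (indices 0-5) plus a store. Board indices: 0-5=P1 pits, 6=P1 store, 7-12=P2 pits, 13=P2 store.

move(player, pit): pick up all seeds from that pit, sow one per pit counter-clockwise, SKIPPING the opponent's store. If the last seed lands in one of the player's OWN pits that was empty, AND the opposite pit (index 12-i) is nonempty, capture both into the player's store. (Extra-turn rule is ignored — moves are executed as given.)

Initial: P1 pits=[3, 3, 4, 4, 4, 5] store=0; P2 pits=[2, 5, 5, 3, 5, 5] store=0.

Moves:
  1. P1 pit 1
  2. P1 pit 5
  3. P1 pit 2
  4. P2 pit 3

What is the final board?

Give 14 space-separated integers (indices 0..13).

Move 1: P1 pit1 -> P1=[3,0,5,5,5,5](0) P2=[2,5,5,3,5,5](0)
Move 2: P1 pit5 -> P1=[3,0,5,5,5,0](1) P2=[3,6,6,4,5,5](0)
Move 3: P1 pit2 -> P1=[3,0,0,6,6,1](2) P2=[4,6,6,4,5,5](0)
Move 4: P2 pit3 -> P1=[4,0,0,6,6,1](2) P2=[4,6,6,0,6,6](1)

Answer: 4 0 0 6 6 1 2 4 6 6 0 6 6 1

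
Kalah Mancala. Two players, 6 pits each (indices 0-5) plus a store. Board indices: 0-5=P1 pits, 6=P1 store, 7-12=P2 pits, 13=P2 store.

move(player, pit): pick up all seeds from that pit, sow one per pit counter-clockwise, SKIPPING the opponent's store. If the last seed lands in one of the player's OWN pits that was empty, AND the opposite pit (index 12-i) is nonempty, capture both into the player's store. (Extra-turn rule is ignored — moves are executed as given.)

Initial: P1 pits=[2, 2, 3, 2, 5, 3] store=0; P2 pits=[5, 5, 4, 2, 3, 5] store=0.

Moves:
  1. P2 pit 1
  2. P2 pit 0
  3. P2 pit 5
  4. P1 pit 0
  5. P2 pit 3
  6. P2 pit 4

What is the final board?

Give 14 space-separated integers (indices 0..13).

Answer: 2 5 6 5 6 4 0 0 1 6 0 0 2 4

Derivation:
Move 1: P2 pit1 -> P1=[2,2,3,2,5,3](0) P2=[5,0,5,3,4,6](1)
Move 2: P2 pit0 -> P1=[2,2,3,2,5,3](0) P2=[0,1,6,4,5,7](1)
Move 3: P2 pit5 -> P1=[3,3,4,3,6,4](0) P2=[0,1,6,4,5,0](2)
Move 4: P1 pit0 -> P1=[0,4,5,4,6,4](0) P2=[0,1,6,4,5,0](2)
Move 5: P2 pit3 -> P1=[1,4,5,4,6,4](0) P2=[0,1,6,0,6,1](3)
Move 6: P2 pit4 -> P1=[2,5,6,5,6,4](0) P2=[0,1,6,0,0,2](4)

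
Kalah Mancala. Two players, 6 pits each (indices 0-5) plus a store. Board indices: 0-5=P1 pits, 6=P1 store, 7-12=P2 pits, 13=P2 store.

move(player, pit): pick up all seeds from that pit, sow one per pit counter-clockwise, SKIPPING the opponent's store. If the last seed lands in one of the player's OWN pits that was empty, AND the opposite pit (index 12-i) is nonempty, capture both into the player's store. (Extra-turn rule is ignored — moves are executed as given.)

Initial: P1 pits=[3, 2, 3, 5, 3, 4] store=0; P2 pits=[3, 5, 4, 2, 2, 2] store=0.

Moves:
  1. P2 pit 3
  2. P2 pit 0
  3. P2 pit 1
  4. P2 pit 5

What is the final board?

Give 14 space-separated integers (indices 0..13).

Move 1: P2 pit3 -> P1=[3,2,3,5,3,4](0) P2=[3,5,4,0,3,3](0)
Move 2: P2 pit0 -> P1=[3,2,0,5,3,4](0) P2=[0,6,5,0,3,3](4)
Move 3: P2 pit1 -> P1=[4,2,0,5,3,4](0) P2=[0,0,6,1,4,4](5)
Move 4: P2 pit5 -> P1=[5,3,1,5,3,4](0) P2=[0,0,6,1,4,0](6)

Answer: 5 3 1 5 3 4 0 0 0 6 1 4 0 6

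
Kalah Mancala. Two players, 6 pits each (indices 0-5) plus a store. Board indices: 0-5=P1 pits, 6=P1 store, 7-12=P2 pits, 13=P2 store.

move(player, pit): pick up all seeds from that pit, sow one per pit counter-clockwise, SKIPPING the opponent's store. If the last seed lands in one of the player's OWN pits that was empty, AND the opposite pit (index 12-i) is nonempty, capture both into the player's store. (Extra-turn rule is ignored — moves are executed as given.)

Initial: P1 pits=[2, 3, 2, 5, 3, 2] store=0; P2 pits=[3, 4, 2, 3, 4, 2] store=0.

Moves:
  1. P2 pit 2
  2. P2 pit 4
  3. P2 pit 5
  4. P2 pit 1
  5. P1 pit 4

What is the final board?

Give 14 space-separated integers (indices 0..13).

Answer: 0 5 3 5 0 3 1 4 0 1 5 1 0 7

Derivation:
Move 1: P2 pit2 -> P1=[2,3,2,5,3,2](0) P2=[3,4,0,4,5,2](0)
Move 2: P2 pit4 -> P1=[3,4,3,5,3,2](0) P2=[3,4,0,4,0,3](1)
Move 3: P2 pit5 -> P1=[4,5,3,5,3,2](0) P2=[3,4,0,4,0,0](2)
Move 4: P2 pit1 -> P1=[0,5,3,5,3,2](0) P2=[3,0,1,5,1,0](7)
Move 5: P1 pit4 -> P1=[0,5,3,5,0,3](1) P2=[4,0,1,5,1,0](7)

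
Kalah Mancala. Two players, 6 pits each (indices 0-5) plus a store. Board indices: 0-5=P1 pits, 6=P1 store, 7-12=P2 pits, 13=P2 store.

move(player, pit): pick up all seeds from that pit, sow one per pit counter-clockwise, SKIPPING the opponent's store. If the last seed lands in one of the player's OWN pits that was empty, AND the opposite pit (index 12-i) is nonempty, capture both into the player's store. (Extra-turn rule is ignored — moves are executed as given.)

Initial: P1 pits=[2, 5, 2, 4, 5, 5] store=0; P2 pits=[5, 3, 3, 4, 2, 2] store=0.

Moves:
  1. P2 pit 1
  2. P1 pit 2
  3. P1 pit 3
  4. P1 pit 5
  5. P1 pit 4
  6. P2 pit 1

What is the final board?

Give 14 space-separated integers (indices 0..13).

Move 1: P2 pit1 -> P1=[2,5,2,4,5,5](0) P2=[5,0,4,5,3,2](0)
Move 2: P1 pit2 -> P1=[2,5,0,5,6,5](0) P2=[5,0,4,5,3,2](0)
Move 3: P1 pit3 -> P1=[2,5,0,0,7,6](1) P2=[6,1,4,5,3,2](0)
Move 4: P1 pit5 -> P1=[2,5,0,0,7,0](2) P2=[7,2,5,6,4,2](0)
Move 5: P1 pit4 -> P1=[2,5,0,0,0,1](3) P2=[8,3,6,7,5,2](0)
Move 6: P2 pit1 -> P1=[2,5,0,0,0,1](3) P2=[8,0,7,8,6,2](0)

Answer: 2 5 0 0 0 1 3 8 0 7 8 6 2 0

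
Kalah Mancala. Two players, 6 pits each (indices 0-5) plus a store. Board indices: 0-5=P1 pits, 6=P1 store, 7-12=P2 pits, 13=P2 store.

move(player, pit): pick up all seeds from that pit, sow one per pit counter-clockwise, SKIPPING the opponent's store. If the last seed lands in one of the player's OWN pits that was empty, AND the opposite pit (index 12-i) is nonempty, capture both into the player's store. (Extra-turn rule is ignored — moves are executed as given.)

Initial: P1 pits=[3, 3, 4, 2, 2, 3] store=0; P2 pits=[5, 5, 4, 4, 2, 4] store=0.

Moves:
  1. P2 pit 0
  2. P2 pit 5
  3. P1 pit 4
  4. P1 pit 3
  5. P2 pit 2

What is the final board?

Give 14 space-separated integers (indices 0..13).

Move 1: P2 pit0 -> P1=[3,3,4,2,2,3](0) P2=[0,6,5,5,3,5](0)
Move 2: P2 pit5 -> P1=[4,4,5,3,2,3](0) P2=[0,6,5,5,3,0](1)
Move 3: P1 pit4 -> P1=[4,4,5,3,0,4](1) P2=[0,6,5,5,3,0](1)
Move 4: P1 pit3 -> P1=[4,4,5,0,1,5](2) P2=[0,6,5,5,3,0](1)
Move 5: P2 pit2 -> P1=[5,4,5,0,1,5](2) P2=[0,6,0,6,4,1](2)

Answer: 5 4 5 0 1 5 2 0 6 0 6 4 1 2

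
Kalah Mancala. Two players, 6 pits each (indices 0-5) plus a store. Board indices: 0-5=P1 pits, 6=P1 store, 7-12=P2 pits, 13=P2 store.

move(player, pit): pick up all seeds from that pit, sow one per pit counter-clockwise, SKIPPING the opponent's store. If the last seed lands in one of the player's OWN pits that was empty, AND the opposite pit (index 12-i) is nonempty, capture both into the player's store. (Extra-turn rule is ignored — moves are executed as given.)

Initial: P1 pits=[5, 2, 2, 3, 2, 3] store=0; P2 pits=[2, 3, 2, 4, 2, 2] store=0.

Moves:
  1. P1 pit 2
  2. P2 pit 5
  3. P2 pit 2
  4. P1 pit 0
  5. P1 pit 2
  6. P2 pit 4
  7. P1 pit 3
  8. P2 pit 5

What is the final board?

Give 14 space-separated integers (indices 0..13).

Move 1: P1 pit2 -> P1=[5,2,0,4,3,3](0) P2=[2,3,2,4,2,2](0)
Move 2: P2 pit5 -> P1=[6,2,0,4,3,3](0) P2=[2,3,2,4,2,0](1)
Move 3: P2 pit2 -> P1=[6,2,0,4,3,3](0) P2=[2,3,0,5,3,0](1)
Move 4: P1 pit0 -> P1=[0,3,1,5,4,4](1) P2=[2,3,0,5,3,0](1)
Move 5: P1 pit2 -> P1=[0,3,0,6,4,4](1) P2=[2,3,0,5,3,0](1)
Move 6: P2 pit4 -> P1=[1,3,0,6,4,4](1) P2=[2,3,0,5,0,1](2)
Move 7: P1 pit3 -> P1=[1,3,0,0,5,5](2) P2=[3,4,1,5,0,1](2)
Move 8: P2 pit5 -> P1=[1,3,0,0,5,5](2) P2=[3,4,1,5,0,0](3)

Answer: 1 3 0 0 5 5 2 3 4 1 5 0 0 3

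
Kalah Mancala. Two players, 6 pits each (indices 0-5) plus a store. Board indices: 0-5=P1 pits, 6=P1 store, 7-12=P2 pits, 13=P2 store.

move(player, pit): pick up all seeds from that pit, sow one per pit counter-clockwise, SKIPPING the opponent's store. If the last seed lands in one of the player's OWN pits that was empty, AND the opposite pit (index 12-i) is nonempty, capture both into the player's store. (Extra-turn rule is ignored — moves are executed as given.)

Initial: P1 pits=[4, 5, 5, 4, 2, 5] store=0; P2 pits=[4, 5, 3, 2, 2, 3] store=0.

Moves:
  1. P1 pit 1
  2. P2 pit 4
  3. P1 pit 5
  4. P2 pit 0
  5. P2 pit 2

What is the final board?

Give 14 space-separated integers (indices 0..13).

Move 1: P1 pit1 -> P1=[4,0,6,5,3,6](1) P2=[4,5,3,2,2,3](0)
Move 2: P2 pit4 -> P1=[4,0,6,5,3,6](1) P2=[4,5,3,2,0,4](1)
Move 3: P1 pit5 -> P1=[4,0,6,5,3,0](2) P2=[5,6,4,3,1,4](1)
Move 4: P2 pit0 -> P1=[4,0,6,5,3,0](2) P2=[0,7,5,4,2,5](1)
Move 5: P2 pit2 -> P1=[5,0,6,5,3,0](2) P2=[0,7,0,5,3,6](2)

Answer: 5 0 6 5 3 0 2 0 7 0 5 3 6 2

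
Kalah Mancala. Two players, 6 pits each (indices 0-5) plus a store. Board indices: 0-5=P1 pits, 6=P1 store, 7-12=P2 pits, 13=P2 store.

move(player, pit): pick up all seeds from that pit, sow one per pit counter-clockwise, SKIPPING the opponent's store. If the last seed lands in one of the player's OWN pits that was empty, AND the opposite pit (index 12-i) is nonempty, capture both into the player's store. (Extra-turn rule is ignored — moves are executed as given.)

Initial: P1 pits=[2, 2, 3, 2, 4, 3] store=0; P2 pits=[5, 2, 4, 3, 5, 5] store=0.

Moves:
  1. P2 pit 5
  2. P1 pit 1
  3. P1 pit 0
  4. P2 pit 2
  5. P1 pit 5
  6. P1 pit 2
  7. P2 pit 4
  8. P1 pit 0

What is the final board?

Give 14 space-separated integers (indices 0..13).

Answer: 0 3 1 7 6 1 2 7 4 0 4 0 2 3

Derivation:
Move 1: P2 pit5 -> P1=[3,3,4,3,4,3](0) P2=[5,2,4,3,5,0](1)
Move 2: P1 pit1 -> P1=[3,0,5,4,5,3](0) P2=[5,2,4,3,5,0](1)
Move 3: P1 pit0 -> P1=[0,1,6,5,5,3](0) P2=[5,2,4,3,5,0](1)
Move 4: P2 pit2 -> P1=[0,1,6,5,5,3](0) P2=[5,2,0,4,6,1](2)
Move 5: P1 pit5 -> P1=[0,1,6,5,5,0](1) P2=[6,3,0,4,6,1](2)
Move 6: P1 pit2 -> P1=[0,1,0,6,6,1](2) P2=[7,4,0,4,6,1](2)
Move 7: P2 pit4 -> P1=[1,2,1,7,6,1](2) P2=[7,4,0,4,0,2](3)
Move 8: P1 pit0 -> P1=[0,3,1,7,6,1](2) P2=[7,4,0,4,0,2](3)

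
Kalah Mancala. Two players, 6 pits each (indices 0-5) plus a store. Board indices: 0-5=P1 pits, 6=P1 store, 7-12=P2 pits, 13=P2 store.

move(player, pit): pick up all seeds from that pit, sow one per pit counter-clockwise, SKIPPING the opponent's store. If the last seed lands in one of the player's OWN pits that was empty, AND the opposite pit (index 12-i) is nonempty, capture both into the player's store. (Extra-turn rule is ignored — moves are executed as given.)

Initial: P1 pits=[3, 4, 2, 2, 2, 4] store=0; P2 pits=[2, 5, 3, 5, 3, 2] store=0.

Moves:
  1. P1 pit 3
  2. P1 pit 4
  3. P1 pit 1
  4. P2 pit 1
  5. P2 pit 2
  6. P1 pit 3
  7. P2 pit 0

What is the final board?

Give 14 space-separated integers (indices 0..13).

Move 1: P1 pit3 -> P1=[3,4,2,0,3,5](0) P2=[2,5,3,5,3,2](0)
Move 2: P1 pit4 -> P1=[3,4,2,0,0,6](1) P2=[3,5,3,5,3,2](0)
Move 3: P1 pit1 -> P1=[3,0,3,1,1,7](1) P2=[3,5,3,5,3,2](0)
Move 4: P2 pit1 -> P1=[3,0,3,1,1,7](1) P2=[3,0,4,6,4,3](1)
Move 5: P2 pit2 -> P1=[3,0,3,1,1,7](1) P2=[3,0,0,7,5,4](2)
Move 6: P1 pit3 -> P1=[3,0,3,0,2,7](1) P2=[3,0,0,7,5,4](2)
Move 7: P2 pit0 -> P1=[3,0,3,0,2,7](1) P2=[0,1,1,8,5,4](2)

Answer: 3 0 3 0 2 7 1 0 1 1 8 5 4 2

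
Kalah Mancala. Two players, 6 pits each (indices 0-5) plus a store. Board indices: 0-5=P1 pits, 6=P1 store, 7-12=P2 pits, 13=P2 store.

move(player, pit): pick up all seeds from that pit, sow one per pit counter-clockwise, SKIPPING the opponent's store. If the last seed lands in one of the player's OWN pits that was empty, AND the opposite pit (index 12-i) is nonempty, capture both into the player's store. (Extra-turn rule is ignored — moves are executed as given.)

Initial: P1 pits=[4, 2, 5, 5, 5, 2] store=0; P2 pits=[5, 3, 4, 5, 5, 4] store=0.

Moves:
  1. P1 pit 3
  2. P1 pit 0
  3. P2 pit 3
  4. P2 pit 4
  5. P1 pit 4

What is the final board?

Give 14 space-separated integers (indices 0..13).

Move 1: P1 pit3 -> P1=[4,2,5,0,6,3](1) P2=[6,4,4,5,5,4](0)
Move 2: P1 pit0 -> P1=[0,3,6,1,7,3](1) P2=[6,4,4,5,5,4](0)
Move 3: P2 pit3 -> P1=[1,4,6,1,7,3](1) P2=[6,4,4,0,6,5](1)
Move 4: P2 pit4 -> P1=[2,5,7,2,7,3](1) P2=[6,4,4,0,0,6](2)
Move 5: P1 pit4 -> P1=[2,5,7,2,0,4](2) P2=[7,5,5,1,1,6](2)

Answer: 2 5 7 2 0 4 2 7 5 5 1 1 6 2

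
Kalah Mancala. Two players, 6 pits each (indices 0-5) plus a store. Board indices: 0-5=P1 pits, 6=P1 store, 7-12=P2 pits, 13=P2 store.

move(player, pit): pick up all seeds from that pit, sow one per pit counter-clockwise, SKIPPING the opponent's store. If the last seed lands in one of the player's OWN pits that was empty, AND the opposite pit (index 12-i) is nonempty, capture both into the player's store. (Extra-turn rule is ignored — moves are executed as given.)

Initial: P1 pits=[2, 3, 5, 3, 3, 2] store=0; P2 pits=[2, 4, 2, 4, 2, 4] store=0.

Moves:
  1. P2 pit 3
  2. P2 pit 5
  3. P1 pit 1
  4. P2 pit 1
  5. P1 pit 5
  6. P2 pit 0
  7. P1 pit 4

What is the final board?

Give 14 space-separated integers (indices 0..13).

Move 1: P2 pit3 -> P1=[3,3,5,3,3,2](0) P2=[2,4,2,0,3,5](1)
Move 2: P2 pit5 -> P1=[4,4,6,4,3,2](0) P2=[2,4,2,0,3,0](2)
Move 3: P1 pit1 -> P1=[4,0,7,5,4,3](0) P2=[2,4,2,0,3,0](2)
Move 4: P2 pit1 -> P1=[0,0,7,5,4,3](0) P2=[2,0,3,1,4,0](7)
Move 5: P1 pit5 -> P1=[0,0,7,5,4,0](1) P2=[3,1,3,1,4,0](7)
Move 6: P2 pit0 -> P1=[0,0,7,5,4,0](1) P2=[0,2,4,2,4,0](7)
Move 7: P1 pit4 -> P1=[0,0,7,5,0,1](2) P2=[1,3,4,2,4,0](7)

Answer: 0 0 7 5 0 1 2 1 3 4 2 4 0 7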